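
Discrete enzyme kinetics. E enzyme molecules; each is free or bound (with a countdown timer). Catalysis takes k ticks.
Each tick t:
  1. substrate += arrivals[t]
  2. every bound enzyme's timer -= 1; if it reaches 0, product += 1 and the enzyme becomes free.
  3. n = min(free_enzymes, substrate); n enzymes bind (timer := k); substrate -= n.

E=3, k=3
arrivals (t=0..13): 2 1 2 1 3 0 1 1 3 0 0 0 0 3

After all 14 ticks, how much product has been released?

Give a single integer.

Answer: 12

Derivation:
t=0: arr=2 -> substrate=0 bound=2 product=0
t=1: arr=1 -> substrate=0 bound=3 product=0
t=2: arr=2 -> substrate=2 bound=3 product=0
t=3: arr=1 -> substrate=1 bound=3 product=2
t=4: arr=3 -> substrate=3 bound=3 product=3
t=5: arr=0 -> substrate=3 bound=3 product=3
t=6: arr=1 -> substrate=2 bound=3 product=5
t=7: arr=1 -> substrate=2 bound=3 product=6
t=8: arr=3 -> substrate=5 bound=3 product=6
t=9: arr=0 -> substrate=3 bound=3 product=8
t=10: arr=0 -> substrate=2 bound=3 product=9
t=11: arr=0 -> substrate=2 bound=3 product=9
t=12: arr=0 -> substrate=0 bound=3 product=11
t=13: arr=3 -> substrate=2 bound=3 product=12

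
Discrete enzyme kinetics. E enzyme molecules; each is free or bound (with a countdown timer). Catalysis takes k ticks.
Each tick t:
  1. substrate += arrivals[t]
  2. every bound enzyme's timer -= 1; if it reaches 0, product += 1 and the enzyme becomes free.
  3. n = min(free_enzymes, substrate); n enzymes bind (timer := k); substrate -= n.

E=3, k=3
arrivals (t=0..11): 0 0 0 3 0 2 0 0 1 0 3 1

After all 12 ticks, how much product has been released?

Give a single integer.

Answer: 6

Derivation:
t=0: arr=0 -> substrate=0 bound=0 product=0
t=1: arr=0 -> substrate=0 bound=0 product=0
t=2: arr=0 -> substrate=0 bound=0 product=0
t=3: arr=3 -> substrate=0 bound=3 product=0
t=4: arr=0 -> substrate=0 bound=3 product=0
t=5: arr=2 -> substrate=2 bound=3 product=0
t=6: arr=0 -> substrate=0 bound=2 product=3
t=7: arr=0 -> substrate=0 bound=2 product=3
t=8: arr=1 -> substrate=0 bound=3 product=3
t=9: arr=0 -> substrate=0 bound=1 product=5
t=10: arr=3 -> substrate=1 bound=3 product=5
t=11: arr=1 -> substrate=1 bound=3 product=6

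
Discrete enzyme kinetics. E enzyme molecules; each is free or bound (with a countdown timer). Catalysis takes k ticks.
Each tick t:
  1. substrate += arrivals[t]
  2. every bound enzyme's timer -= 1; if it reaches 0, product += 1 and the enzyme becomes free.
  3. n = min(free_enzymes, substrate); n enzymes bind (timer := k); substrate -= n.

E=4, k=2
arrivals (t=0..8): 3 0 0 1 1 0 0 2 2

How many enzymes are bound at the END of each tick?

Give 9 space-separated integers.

t=0: arr=3 -> substrate=0 bound=3 product=0
t=1: arr=0 -> substrate=0 bound=3 product=0
t=2: arr=0 -> substrate=0 bound=0 product=3
t=3: arr=1 -> substrate=0 bound=1 product=3
t=4: arr=1 -> substrate=0 bound=2 product=3
t=5: arr=0 -> substrate=0 bound=1 product=4
t=6: arr=0 -> substrate=0 bound=0 product=5
t=7: arr=2 -> substrate=0 bound=2 product=5
t=8: arr=2 -> substrate=0 bound=4 product=5

Answer: 3 3 0 1 2 1 0 2 4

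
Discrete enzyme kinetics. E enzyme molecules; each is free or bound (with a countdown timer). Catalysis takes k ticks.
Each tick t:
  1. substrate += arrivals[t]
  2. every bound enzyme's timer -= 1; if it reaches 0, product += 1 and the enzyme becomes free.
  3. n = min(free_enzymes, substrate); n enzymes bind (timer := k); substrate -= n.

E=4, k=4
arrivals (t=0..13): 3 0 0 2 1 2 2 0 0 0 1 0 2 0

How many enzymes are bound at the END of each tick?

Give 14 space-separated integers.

Answer: 3 3 3 4 3 4 4 4 4 3 4 3 3 3

Derivation:
t=0: arr=3 -> substrate=0 bound=3 product=0
t=1: arr=0 -> substrate=0 bound=3 product=0
t=2: arr=0 -> substrate=0 bound=3 product=0
t=3: arr=2 -> substrate=1 bound=4 product=0
t=4: arr=1 -> substrate=0 bound=3 product=3
t=5: arr=2 -> substrate=1 bound=4 product=3
t=6: arr=2 -> substrate=3 bound=4 product=3
t=7: arr=0 -> substrate=2 bound=4 product=4
t=8: arr=0 -> substrate=0 bound=4 product=6
t=9: arr=0 -> substrate=0 bound=3 product=7
t=10: arr=1 -> substrate=0 bound=4 product=7
t=11: arr=0 -> substrate=0 bound=3 product=8
t=12: arr=2 -> substrate=0 bound=3 product=10
t=13: arr=0 -> substrate=0 bound=3 product=10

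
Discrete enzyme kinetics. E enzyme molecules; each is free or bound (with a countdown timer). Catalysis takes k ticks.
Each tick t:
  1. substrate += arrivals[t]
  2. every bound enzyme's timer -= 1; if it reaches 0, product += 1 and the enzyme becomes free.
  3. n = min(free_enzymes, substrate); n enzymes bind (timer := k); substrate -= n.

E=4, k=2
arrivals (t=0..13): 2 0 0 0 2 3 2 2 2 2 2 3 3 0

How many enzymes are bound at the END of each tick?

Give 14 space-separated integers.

Answer: 2 2 0 0 2 4 4 4 4 4 4 4 4 4

Derivation:
t=0: arr=2 -> substrate=0 bound=2 product=0
t=1: arr=0 -> substrate=0 bound=2 product=0
t=2: arr=0 -> substrate=0 bound=0 product=2
t=3: arr=0 -> substrate=0 bound=0 product=2
t=4: arr=2 -> substrate=0 bound=2 product=2
t=5: arr=3 -> substrate=1 bound=4 product=2
t=6: arr=2 -> substrate=1 bound=4 product=4
t=7: arr=2 -> substrate=1 bound=4 product=6
t=8: arr=2 -> substrate=1 bound=4 product=8
t=9: arr=2 -> substrate=1 bound=4 product=10
t=10: arr=2 -> substrate=1 bound=4 product=12
t=11: arr=3 -> substrate=2 bound=4 product=14
t=12: arr=3 -> substrate=3 bound=4 product=16
t=13: arr=0 -> substrate=1 bound=4 product=18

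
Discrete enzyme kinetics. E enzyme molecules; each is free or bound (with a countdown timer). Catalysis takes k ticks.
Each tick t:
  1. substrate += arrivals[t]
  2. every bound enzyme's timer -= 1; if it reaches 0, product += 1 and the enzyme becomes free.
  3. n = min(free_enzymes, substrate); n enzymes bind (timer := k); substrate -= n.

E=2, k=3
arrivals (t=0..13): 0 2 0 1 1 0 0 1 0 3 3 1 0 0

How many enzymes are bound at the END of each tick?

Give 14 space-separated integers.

Answer: 0 2 2 2 2 2 2 1 1 2 2 2 2 2

Derivation:
t=0: arr=0 -> substrate=0 bound=0 product=0
t=1: arr=2 -> substrate=0 bound=2 product=0
t=2: arr=0 -> substrate=0 bound=2 product=0
t=3: arr=1 -> substrate=1 bound=2 product=0
t=4: arr=1 -> substrate=0 bound=2 product=2
t=5: arr=0 -> substrate=0 bound=2 product=2
t=6: arr=0 -> substrate=0 bound=2 product=2
t=7: arr=1 -> substrate=0 bound=1 product=4
t=8: arr=0 -> substrate=0 bound=1 product=4
t=9: arr=3 -> substrate=2 bound=2 product=4
t=10: arr=3 -> substrate=4 bound=2 product=5
t=11: arr=1 -> substrate=5 bound=2 product=5
t=12: arr=0 -> substrate=4 bound=2 product=6
t=13: arr=0 -> substrate=3 bound=2 product=7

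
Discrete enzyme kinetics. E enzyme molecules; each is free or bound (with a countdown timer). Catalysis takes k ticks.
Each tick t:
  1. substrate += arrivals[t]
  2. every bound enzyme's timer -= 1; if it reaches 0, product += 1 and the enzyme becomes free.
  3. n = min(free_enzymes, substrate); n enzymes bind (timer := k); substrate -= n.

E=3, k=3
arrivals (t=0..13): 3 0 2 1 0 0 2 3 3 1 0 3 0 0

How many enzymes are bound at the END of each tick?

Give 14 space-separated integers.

t=0: arr=3 -> substrate=0 bound=3 product=0
t=1: arr=0 -> substrate=0 bound=3 product=0
t=2: arr=2 -> substrate=2 bound=3 product=0
t=3: arr=1 -> substrate=0 bound=3 product=3
t=4: arr=0 -> substrate=0 bound=3 product=3
t=5: arr=0 -> substrate=0 bound=3 product=3
t=6: arr=2 -> substrate=0 bound=2 product=6
t=7: arr=3 -> substrate=2 bound=3 product=6
t=8: arr=3 -> substrate=5 bound=3 product=6
t=9: arr=1 -> substrate=4 bound=3 product=8
t=10: arr=0 -> substrate=3 bound=3 product=9
t=11: arr=3 -> substrate=6 bound=3 product=9
t=12: arr=0 -> substrate=4 bound=3 product=11
t=13: arr=0 -> substrate=3 bound=3 product=12

Answer: 3 3 3 3 3 3 2 3 3 3 3 3 3 3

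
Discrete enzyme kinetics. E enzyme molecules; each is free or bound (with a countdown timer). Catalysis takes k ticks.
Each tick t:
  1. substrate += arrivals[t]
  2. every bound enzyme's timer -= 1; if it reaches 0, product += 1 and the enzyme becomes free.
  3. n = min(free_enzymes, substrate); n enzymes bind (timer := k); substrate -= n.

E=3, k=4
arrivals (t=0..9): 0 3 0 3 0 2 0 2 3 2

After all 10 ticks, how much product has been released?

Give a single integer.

t=0: arr=0 -> substrate=0 bound=0 product=0
t=1: arr=3 -> substrate=0 bound=3 product=0
t=2: arr=0 -> substrate=0 bound=3 product=0
t=3: arr=3 -> substrate=3 bound=3 product=0
t=4: arr=0 -> substrate=3 bound=3 product=0
t=5: arr=2 -> substrate=2 bound=3 product=3
t=6: arr=0 -> substrate=2 bound=3 product=3
t=7: arr=2 -> substrate=4 bound=3 product=3
t=8: arr=3 -> substrate=7 bound=3 product=3
t=9: arr=2 -> substrate=6 bound=3 product=6

Answer: 6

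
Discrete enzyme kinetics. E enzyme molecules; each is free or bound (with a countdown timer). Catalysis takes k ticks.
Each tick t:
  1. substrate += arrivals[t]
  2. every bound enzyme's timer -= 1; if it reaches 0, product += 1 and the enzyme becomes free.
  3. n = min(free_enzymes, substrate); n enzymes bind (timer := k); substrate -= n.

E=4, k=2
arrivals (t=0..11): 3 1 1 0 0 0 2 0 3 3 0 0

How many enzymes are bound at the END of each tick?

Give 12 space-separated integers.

t=0: arr=3 -> substrate=0 bound=3 product=0
t=1: arr=1 -> substrate=0 bound=4 product=0
t=2: arr=1 -> substrate=0 bound=2 product=3
t=3: arr=0 -> substrate=0 bound=1 product=4
t=4: arr=0 -> substrate=0 bound=0 product=5
t=5: arr=0 -> substrate=0 bound=0 product=5
t=6: arr=2 -> substrate=0 bound=2 product=5
t=7: arr=0 -> substrate=0 bound=2 product=5
t=8: arr=3 -> substrate=0 bound=3 product=7
t=9: arr=3 -> substrate=2 bound=4 product=7
t=10: arr=0 -> substrate=0 bound=3 product=10
t=11: arr=0 -> substrate=0 bound=2 product=11

Answer: 3 4 2 1 0 0 2 2 3 4 3 2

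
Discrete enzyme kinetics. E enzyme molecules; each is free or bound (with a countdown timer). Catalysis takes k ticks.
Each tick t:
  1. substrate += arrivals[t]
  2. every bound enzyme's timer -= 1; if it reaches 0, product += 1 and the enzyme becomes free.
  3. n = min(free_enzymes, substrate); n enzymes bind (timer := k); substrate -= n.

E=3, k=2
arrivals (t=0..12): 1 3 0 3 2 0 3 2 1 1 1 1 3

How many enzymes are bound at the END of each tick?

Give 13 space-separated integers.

Answer: 1 3 3 3 3 3 3 3 3 3 3 3 3

Derivation:
t=0: arr=1 -> substrate=0 bound=1 product=0
t=1: arr=3 -> substrate=1 bound=3 product=0
t=2: arr=0 -> substrate=0 bound=3 product=1
t=3: arr=3 -> substrate=1 bound=3 product=3
t=4: arr=2 -> substrate=2 bound=3 product=4
t=5: arr=0 -> substrate=0 bound=3 product=6
t=6: arr=3 -> substrate=2 bound=3 product=7
t=7: arr=2 -> substrate=2 bound=3 product=9
t=8: arr=1 -> substrate=2 bound=3 product=10
t=9: arr=1 -> substrate=1 bound=3 product=12
t=10: arr=1 -> substrate=1 bound=3 product=13
t=11: arr=1 -> substrate=0 bound=3 product=15
t=12: arr=3 -> substrate=2 bound=3 product=16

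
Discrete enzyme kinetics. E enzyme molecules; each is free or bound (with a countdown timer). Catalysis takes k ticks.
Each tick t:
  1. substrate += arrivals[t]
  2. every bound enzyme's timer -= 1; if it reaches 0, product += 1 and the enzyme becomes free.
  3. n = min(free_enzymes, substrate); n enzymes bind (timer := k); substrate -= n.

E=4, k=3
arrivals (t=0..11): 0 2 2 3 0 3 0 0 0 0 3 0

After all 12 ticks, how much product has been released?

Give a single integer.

Answer: 10

Derivation:
t=0: arr=0 -> substrate=0 bound=0 product=0
t=1: arr=2 -> substrate=0 bound=2 product=0
t=2: arr=2 -> substrate=0 bound=4 product=0
t=3: arr=3 -> substrate=3 bound=4 product=0
t=4: arr=0 -> substrate=1 bound=4 product=2
t=5: arr=3 -> substrate=2 bound=4 product=4
t=6: arr=0 -> substrate=2 bound=4 product=4
t=7: arr=0 -> substrate=0 bound=4 product=6
t=8: arr=0 -> substrate=0 bound=2 product=8
t=9: arr=0 -> substrate=0 bound=2 product=8
t=10: arr=3 -> substrate=0 bound=3 product=10
t=11: arr=0 -> substrate=0 bound=3 product=10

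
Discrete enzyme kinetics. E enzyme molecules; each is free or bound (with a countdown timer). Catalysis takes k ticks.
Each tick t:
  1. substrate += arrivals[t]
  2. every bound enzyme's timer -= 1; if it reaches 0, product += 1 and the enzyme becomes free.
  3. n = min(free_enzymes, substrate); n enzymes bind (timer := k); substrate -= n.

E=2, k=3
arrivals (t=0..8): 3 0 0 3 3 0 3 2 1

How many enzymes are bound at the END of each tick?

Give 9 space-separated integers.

t=0: arr=3 -> substrate=1 bound=2 product=0
t=1: arr=0 -> substrate=1 bound=2 product=0
t=2: arr=0 -> substrate=1 bound=2 product=0
t=3: arr=3 -> substrate=2 bound=2 product=2
t=4: arr=3 -> substrate=5 bound=2 product=2
t=5: arr=0 -> substrate=5 bound=2 product=2
t=6: arr=3 -> substrate=6 bound=2 product=4
t=7: arr=2 -> substrate=8 bound=2 product=4
t=8: arr=1 -> substrate=9 bound=2 product=4

Answer: 2 2 2 2 2 2 2 2 2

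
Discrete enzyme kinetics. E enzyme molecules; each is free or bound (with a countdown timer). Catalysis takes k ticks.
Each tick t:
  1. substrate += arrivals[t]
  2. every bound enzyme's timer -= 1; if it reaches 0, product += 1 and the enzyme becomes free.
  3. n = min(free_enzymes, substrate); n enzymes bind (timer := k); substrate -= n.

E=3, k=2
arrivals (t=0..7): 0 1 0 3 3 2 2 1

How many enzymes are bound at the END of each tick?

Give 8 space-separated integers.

t=0: arr=0 -> substrate=0 bound=0 product=0
t=1: arr=1 -> substrate=0 bound=1 product=0
t=2: arr=0 -> substrate=0 bound=1 product=0
t=3: arr=3 -> substrate=0 bound=3 product=1
t=4: arr=3 -> substrate=3 bound=3 product=1
t=5: arr=2 -> substrate=2 bound=3 product=4
t=6: arr=2 -> substrate=4 bound=3 product=4
t=7: arr=1 -> substrate=2 bound=3 product=7

Answer: 0 1 1 3 3 3 3 3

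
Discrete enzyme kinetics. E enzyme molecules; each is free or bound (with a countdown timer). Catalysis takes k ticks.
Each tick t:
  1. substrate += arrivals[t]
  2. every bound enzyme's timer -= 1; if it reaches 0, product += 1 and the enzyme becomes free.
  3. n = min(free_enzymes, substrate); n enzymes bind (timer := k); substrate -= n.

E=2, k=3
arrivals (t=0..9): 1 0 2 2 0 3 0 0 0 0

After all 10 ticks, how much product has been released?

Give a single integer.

Answer: 5

Derivation:
t=0: arr=1 -> substrate=0 bound=1 product=0
t=1: arr=0 -> substrate=0 bound=1 product=0
t=2: arr=2 -> substrate=1 bound=2 product=0
t=3: arr=2 -> substrate=2 bound=2 product=1
t=4: arr=0 -> substrate=2 bound=2 product=1
t=5: arr=3 -> substrate=4 bound=2 product=2
t=6: arr=0 -> substrate=3 bound=2 product=3
t=7: arr=0 -> substrate=3 bound=2 product=3
t=8: arr=0 -> substrate=2 bound=2 product=4
t=9: arr=0 -> substrate=1 bound=2 product=5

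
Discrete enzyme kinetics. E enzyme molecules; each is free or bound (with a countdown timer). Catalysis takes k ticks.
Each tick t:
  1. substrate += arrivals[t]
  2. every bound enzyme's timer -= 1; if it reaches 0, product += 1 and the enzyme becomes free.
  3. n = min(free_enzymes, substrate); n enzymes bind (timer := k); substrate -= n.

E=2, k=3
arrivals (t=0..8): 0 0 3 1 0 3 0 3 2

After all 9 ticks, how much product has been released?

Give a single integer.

Answer: 4

Derivation:
t=0: arr=0 -> substrate=0 bound=0 product=0
t=1: arr=0 -> substrate=0 bound=0 product=0
t=2: arr=3 -> substrate=1 bound=2 product=0
t=3: arr=1 -> substrate=2 bound=2 product=0
t=4: arr=0 -> substrate=2 bound=2 product=0
t=5: arr=3 -> substrate=3 bound=2 product=2
t=6: arr=0 -> substrate=3 bound=2 product=2
t=7: arr=3 -> substrate=6 bound=2 product=2
t=8: arr=2 -> substrate=6 bound=2 product=4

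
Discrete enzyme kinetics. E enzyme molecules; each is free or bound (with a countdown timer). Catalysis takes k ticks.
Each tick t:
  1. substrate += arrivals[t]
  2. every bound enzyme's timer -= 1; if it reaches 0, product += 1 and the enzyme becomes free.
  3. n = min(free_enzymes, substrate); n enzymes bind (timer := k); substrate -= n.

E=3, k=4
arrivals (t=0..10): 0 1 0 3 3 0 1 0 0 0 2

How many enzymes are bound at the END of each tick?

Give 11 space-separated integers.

t=0: arr=0 -> substrate=0 bound=0 product=0
t=1: arr=1 -> substrate=0 bound=1 product=0
t=2: arr=0 -> substrate=0 bound=1 product=0
t=3: arr=3 -> substrate=1 bound=3 product=0
t=4: arr=3 -> substrate=4 bound=3 product=0
t=5: arr=0 -> substrate=3 bound=3 product=1
t=6: arr=1 -> substrate=4 bound=3 product=1
t=7: arr=0 -> substrate=2 bound=3 product=3
t=8: arr=0 -> substrate=2 bound=3 product=3
t=9: arr=0 -> substrate=1 bound=3 product=4
t=10: arr=2 -> substrate=3 bound=3 product=4

Answer: 0 1 1 3 3 3 3 3 3 3 3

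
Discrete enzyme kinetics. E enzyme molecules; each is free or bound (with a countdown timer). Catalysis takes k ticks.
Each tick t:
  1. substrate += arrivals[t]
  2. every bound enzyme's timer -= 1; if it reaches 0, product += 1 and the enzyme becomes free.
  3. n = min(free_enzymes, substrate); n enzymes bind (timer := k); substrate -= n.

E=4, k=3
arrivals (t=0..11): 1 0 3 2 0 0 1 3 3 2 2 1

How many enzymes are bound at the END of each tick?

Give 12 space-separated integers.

Answer: 1 1 4 4 4 2 2 4 4 4 4 4

Derivation:
t=0: arr=1 -> substrate=0 bound=1 product=0
t=1: arr=0 -> substrate=0 bound=1 product=0
t=2: arr=3 -> substrate=0 bound=4 product=0
t=3: arr=2 -> substrate=1 bound=4 product=1
t=4: arr=0 -> substrate=1 bound=4 product=1
t=5: arr=0 -> substrate=0 bound=2 product=4
t=6: arr=1 -> substrate=0 bound=2 product=5
t=7: arr=3 -> substrate=1 bound=4 product=5
t=8: arr=3 -> substrate=3 bound=4 product=6
t=9: arr=2 -> substrate=4 bound=4 product=7
t=10: arr=2 -> substrate=4 bound=4 product=9
t=11: arr=1 -> substrate=4 bound=4 product=10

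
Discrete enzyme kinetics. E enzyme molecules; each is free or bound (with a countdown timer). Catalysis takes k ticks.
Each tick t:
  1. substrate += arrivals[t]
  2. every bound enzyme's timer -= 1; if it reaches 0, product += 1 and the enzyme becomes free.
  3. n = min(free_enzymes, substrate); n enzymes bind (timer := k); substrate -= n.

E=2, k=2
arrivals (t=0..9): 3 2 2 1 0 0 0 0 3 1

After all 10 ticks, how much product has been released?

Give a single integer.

t=0: arr=3 -> substrate=1 bound=2 product=0
t=1: arr=2 -> substrate=3 bound=2 product=0
t=2: arr=2 -> substrate=3 bound=2 product=2
t=3: arr=1 -> substrate=4 bound=2 product=2
t=4: arr=0 -> substrate=2 bound=2 product=4
t=5: arr=0 -> substrate=2 bound=2 product=4
t=6: arr=0 -> substrate=0 bound=2 product=6
t=7: arr=0 -> substrate=0 bound=2 product=6
t=8: arr=3 -> substrate=1 bound=2 product=8
t=9: arr=1 -> substrate=2 bound=2 product=8

Answer: 8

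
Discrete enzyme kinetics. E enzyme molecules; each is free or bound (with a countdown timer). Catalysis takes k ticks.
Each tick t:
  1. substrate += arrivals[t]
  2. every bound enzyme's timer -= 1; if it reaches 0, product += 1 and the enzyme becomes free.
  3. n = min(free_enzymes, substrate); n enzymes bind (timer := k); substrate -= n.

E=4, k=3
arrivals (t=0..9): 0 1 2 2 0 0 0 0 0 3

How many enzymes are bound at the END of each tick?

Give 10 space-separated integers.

Answer: 0 1 3 4 4 2 1 0 0 3

Derivation:
t=0: arr=0 -> substrate=0 bound=0 product=0
t=1: arr=1 -> substrate=0 bound=1 product=0
t=2: arr=2 -> substrate=0 bound=3 product=0
t=3: arr=2 -> substrate=1 bound=4 product=0
t=4: arr=0 -> substrate=0 bound=4 product=1
t=5: arr=0 -> substrate=0 bound=2 product=3
t=6: arr=0 -> substrate=0 bound=1 product=4
t=7: arr=0 -> substrate=0 bound=0 product=5
t=8: arr=0 -> substrate=0 bound=0 product=5
t=9: arr=3 -> substrate=0 bound=3 product=5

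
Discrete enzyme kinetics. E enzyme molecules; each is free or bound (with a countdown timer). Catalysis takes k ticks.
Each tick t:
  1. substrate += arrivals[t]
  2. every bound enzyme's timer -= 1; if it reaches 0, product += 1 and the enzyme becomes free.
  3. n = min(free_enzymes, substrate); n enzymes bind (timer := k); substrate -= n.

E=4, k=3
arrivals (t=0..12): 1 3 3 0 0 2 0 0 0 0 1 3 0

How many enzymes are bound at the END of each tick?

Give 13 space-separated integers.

Answer: 1 4 4 4 3 4 4 2 1 0 1 4 4

Derivation:
t=0: arr=1 -> substrate=0 bound=1 product=0
t=1: arr=3 -> substrate=0 bound=4 product=0
t=2: arr=3 -> substrate=3 bound=4 product=0
t=3: arr=0 -> substrate=2 bound=4 product=1
t=4: arr=0 -> substrate=0 bound=3 product=4
t=5: arr=2 -> substrate=1 bound=4 product=4
t=6: arr=0 -> substrate=0 bound=4 product=5
t=7: arr=0 -> substrate=0 bound=2 product=7
t=8: arr=0 -> substrate=0 bound=1 product=8
t=9: arr=0 -> substrate=0 bound=0 product=9
t=10: arr=1 -> substrate=0 bound=1 product=9
t=11: arr=3 -> substrate=0 bound=4 product=9
t=12: arr=0 -> substrate=0 bound=4 product=9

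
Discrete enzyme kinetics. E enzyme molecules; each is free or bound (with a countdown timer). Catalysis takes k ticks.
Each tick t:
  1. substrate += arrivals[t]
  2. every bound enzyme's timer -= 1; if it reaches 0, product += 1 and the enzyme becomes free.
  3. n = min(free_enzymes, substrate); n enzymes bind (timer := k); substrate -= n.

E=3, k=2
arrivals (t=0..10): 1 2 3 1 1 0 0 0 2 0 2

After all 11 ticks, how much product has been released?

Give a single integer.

t=0: arr=1 -> substrate=0 bound=1 product=0
t=1: arr=2 -> substrate=0 bound=3 product=0
t=2: arr=3 -> substrate=2 bound=3 product=1
t=3: arr=1 -> substrate=1 bound=3 product=3
t=4: arr=1 -> substrate=1 bound=3 product=4
t=5: arr=0 -> substrate=0 bound=2 product=6
t=6: arr=0 -> substrate=0 bound=1 product=7
t=7: arr=0 -> substrate=0 bound=0 product=8
t=8: arr=2 -> substrate=0 bound=2 product=8
t=9: arr=0 -> substrate=0 bound=2 product=8
t=10: arr=2 -> substrate=0 bound=2 product=10

Answer: 10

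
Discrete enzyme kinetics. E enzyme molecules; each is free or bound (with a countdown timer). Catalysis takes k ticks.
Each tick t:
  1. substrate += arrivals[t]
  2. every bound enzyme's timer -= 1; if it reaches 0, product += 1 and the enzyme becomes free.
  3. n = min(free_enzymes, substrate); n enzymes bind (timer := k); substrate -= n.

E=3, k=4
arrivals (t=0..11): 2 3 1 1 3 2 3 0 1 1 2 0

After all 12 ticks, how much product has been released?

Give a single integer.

t=0: arr=2 -> substrate=0 bound=2 product=0
t=1: arr=3 -> substrate=2 bound=3 product=0
t=2: arr=1 -> substrate=3 bound=3 product=0
t=3: arr=1 -> substrate=4 bound=3 product=0
t=4: arr=3 -> substrate=5 bound=3 product=2
t=5: arr=2 -> substrate=6 bound=3 product=3
t=6: arr=3 -> substrate=9 bound=3 product=3
t=7: arr=0 -> substrate=9 bound=3 product=3
t=8: arr=1 -> substrate=8 bound=3 product=5
t=9: arr=1 -> substrate=8 bound=3 product=6
t=10: arr=2 -> substrate=10 bound=3 product=6
t=11: arr=0 -> substrate=10 bound=3 product=6

Answer: 6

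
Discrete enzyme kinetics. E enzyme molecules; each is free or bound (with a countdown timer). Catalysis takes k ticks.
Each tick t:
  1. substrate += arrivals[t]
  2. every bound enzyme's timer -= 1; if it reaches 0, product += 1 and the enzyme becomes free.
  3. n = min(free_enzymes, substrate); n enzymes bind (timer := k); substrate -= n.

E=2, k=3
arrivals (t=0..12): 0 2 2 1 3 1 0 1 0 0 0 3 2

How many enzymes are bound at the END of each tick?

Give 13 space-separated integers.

Answer: 0 2 2 2 2 2 2 2 2 2 2 2 2

Derivation:
t=0: arr=0 -> substrate=0 bound=0 product=0
t=1: arr=2 -> substrate=0 bound=2 product=0
t=2: arr=2 -> substrate=2 bound=2 product=0
t=3: arr=1 -> substrate=3 bound=2 product=0
t=4: arr=3 -> substrate=4 bound=2 product=2
t=5: arr=1 -> substrate=5 bound=2 product=2
t=6: arr=0 -> substrate=5 bound=2 product=2
t=7: arr=1 -> substrate=4 bound=2 product=4
t=8: arr=0 -> substrate=4 bound=2 product=4
t=9: arr=0 -> substrate=4 bound=2 product=4
t=10: arr=0 -> substrate=2 bound=2 product=6
t=11: arr=3 -> substrate=5 bound=2 product=6
t=12: arr=2 -> substrate=7 bound=2 product=6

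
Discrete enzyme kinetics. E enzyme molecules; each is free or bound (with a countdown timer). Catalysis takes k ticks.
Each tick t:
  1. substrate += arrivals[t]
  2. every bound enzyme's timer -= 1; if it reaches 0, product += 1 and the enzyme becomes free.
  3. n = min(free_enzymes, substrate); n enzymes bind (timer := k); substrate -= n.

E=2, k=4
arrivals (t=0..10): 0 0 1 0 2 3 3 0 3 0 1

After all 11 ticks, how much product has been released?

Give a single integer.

Answer: 3

Derivation:
t=0: arr=0 -> substrate=0 bound=0 product=0
t=1: arr=0 -> substrate=0 bound=0 product=0
t=2: arr=1 -> substrate=0 bound=1 product=0
t=3: arr=0 -> substrate=0 bound=1 product=0
t=4: arr=2 -> substrate=1 bound=2 product=0
t=5: arr=3 -> substrate=4 bound=2 product=0
t=6: arr=3 -> substrate=6 bound=2 product=1
t=7: arr=0 -> substrate=6 bound=2 product=1
t=8: arr=3 -> substrate=8 bound=2 product=2
t=9: arr=0 -> substrate=8 bound=2 product=2
t=10: arr=1 -> substrate=8 bound=2 product=3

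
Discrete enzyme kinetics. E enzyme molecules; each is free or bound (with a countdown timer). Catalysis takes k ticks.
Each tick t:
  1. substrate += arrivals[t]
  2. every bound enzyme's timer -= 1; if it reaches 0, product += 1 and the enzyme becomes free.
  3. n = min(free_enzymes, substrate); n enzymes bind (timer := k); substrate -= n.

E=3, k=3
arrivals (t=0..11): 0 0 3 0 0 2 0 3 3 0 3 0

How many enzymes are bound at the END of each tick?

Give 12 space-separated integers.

t=0: arr=0 -> substrate=0 bound=0 product=0
t=1: arr=0 -> substrate=0 bound=0 product=0
t=2: arr=3 -> substrate=0 bound=3 product=0
t=3: arr=0 -> substrate=0 bound=3 product=0
t=4: arr=0 -> substrate=0 bound=3 product=0
t=5: arr=2 -> substrate=0 bound=2 product=3
t=6: arr=0 -> substrate=0 bound=2 product=3
t=7: arr=3 -> substrate=2 bound=3 product=3
t=8: arr=3 -> substrate=3 bound=3 product=5
t=9: arr=0 -> substrate=3 bound=3 product=5
t=10: arr=3 -> substrate=5 bound=3 product=6
t=11: arr=0 -> substrate=3 bound=3 product=8

Answer: 0 0 3 3 3 2 2 3 3 3 3 3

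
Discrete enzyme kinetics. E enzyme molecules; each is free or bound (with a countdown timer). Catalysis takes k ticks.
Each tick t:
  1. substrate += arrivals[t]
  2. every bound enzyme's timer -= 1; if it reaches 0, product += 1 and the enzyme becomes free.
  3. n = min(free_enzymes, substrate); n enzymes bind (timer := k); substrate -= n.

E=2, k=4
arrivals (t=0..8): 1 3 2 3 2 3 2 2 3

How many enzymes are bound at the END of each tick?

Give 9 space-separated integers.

Answer: 1 2 2 2 2 2 2 2 2

Derivation:
t=0: arr=1 -> substrate=0 bound=1 product=0
t=1: arr=3 -> substrate=2 bound=2 product=0
t=2: arr=2 -> substrate=4 bound=2 product=0
t=3: arr=3 -> substrate=7 bound=2 product=0
t=4: arr=2 -> substrate=8 bound=2 product=1
t=5: arr=3 -> substrate=10 bound=2 product=2
t=6: arr=2 -> substrate=12 bound=2 product=2
t=7: arr=2 -> substrate=14 bound=2 product=2
t=8: arr=3 -> substrate=16 bound=2 product=3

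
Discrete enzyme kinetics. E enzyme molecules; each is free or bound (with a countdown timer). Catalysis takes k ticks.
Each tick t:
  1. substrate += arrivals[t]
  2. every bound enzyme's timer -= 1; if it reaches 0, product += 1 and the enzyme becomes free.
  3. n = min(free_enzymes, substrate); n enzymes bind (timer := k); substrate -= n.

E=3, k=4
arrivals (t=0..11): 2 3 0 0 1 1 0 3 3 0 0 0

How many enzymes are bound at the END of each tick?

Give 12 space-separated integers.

Answer: 2 3 3 3 3 3 3 3 3 3 3 3

Derivation:
t=0: arr=2 -> substrate=0 bound=2 product=0
t=1: arr=3 -> substrate=2 bound=3 product=0
t=2: arr=0 -> substrate=2 bound=3 product=0
t=3: arr=0 -> substrate=2 bound=3 product=0
t=4: arr=1 -> substrate=1 bound=3 product=2
t=5: arr=1 -> substrate=1 bound=3 product=3
t=6: arr=0 -> substrate=1 bound=3 product=3
t=7: arr=3 -> substrate=4 bound=3 product=3
t=8: arr=3 -> substrate=5 bound=3 product=5
t=9: arr=0 -> substrate=4 bound=3 product=6
t=10: arr=0 -> substrate=4 bound=3 product=6
t=11: arr=0 -> substrate=4 bound=3 product=6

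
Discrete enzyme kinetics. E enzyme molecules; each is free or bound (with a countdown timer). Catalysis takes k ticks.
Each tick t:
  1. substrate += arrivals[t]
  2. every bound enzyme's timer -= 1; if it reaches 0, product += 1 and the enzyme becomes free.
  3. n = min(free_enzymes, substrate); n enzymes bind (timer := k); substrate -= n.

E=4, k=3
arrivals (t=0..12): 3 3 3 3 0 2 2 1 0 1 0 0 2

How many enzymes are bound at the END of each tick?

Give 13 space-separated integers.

Answer: 3 4 4 4 4 4 4 4 4 4 4 4 4

Derivation:
t=0: arr=3 -> substrate=0 bound=3 product=0
t=1: arr=3 -> substrate=2 bound=4 product=0
t=2: arr=3 -> substrate=5 bound=4 product=0
t=3: arr=3 -> substrate=5 bound=4 product=3
t=4: arr=0 -> substrate=4 bound=4 product=4
t=5: arr=2 -> substrate=6 bound=4 product=4
t=6: arr=2 -> substrate=5 bound=4 product=7
t=7: arr=1 -> substrate=5 bound=4 product=8
t=8: arr=0 -> substrate=5 bound=4 product=8
t=9: arr=1 -> substrate=3 bound=4 product=11
t=10: arr=0 -> substrate=2 bound=4 product=12
t=11: arr=0 -> substrate=2 bound=4 product=12
t=12: arr=2 -> substrate=1 bound=4 product=15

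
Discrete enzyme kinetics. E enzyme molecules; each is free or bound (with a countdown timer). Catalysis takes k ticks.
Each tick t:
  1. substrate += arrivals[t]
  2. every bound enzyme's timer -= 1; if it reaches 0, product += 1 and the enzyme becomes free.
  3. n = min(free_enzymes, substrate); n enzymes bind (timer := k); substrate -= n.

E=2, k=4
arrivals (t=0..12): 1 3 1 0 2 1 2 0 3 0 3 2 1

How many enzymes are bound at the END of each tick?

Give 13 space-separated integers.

t=0: arr=1 -> substrate=0 bound=1 product=0
t=1: arr=3 -> substrate=2 bound=2 product=0
t=2: arr=1 -> substrate=3 bound=2 product=0
t=3: arr=0 -> substrate=3 bound=2 product=0
t=4: arr=2 -> substrate=4 bound=2 product=1
t=5: arr=1 -> substrate=4 bound=2 product=2
t=6: arr=2 -> substrate=6 bound=2 product=2
t=7: arr=0 -> substrate=6 bound=2 product=2
t=8: arr=3 -> substrate=8 bound=2 product=3
t=9: arr=0 -> substrate=7 bound=2 product=4
t=10: arr=3 -> substrate=10 bound=2 product=4
t=11: arr=2 -> substrate=12 bound=2 product=4
t=12: arr=1 -> substrate=12 bound=2 product=5

Answer: 1 2 2 2 2 2 2 2 2 2 2 2 2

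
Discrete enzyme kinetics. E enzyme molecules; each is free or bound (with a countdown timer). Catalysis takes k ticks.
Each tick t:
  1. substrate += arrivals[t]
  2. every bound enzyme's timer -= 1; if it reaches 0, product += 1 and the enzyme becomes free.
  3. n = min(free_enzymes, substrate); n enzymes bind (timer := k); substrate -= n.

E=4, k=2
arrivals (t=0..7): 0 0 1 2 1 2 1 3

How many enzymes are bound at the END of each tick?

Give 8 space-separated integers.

t=0: arr=0 -> substrate=0 bound=0 product=0
t=1: arr=0 -> substrate=0 bound=0 product=0
t=2: arr=1 -> substrate=0 bound=1 product=0
t=3: arr=2 -> substrate=0 bound=3 product=0
t=4: arr=1 -> substrate=0 bound=3 product=1
t=5: arr=2 -> substrate=0 bound=3 product=3
t=6: arr=1 -> substrate=0 bound=3 product=4
t=7: arr=3 -> substrate=0 bound=4 product=6

Answer: 0 0 1 3 3 3 3 4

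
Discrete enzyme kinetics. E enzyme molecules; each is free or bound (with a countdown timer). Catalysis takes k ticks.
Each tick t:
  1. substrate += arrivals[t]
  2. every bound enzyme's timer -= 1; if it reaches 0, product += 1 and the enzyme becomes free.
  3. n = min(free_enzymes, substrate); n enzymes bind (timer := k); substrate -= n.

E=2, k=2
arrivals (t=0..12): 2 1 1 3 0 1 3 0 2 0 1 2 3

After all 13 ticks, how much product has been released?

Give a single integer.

Answer: 12

Derivation:
t=0: arr=2 -> substrate=0 bound=2 product=0
t=1: arr=1 -> substrate=1 bound=2 product=0
t=2: arr=1 -> substrate=0 bound=2 product=2
t=3: arr=3 -> substrate=3 bound=2 product=2
t=4: arr=0 -> substrate=1 bound=2 product=4
t=5: arr=1 -> substrate=2 bound=2 product=4
t=6: arr=3 -> substrate=3 bound=2 product=6
t=7: arr=0 -> substrate=3 bound=2 product=6
t=8: arr=2 -> substrate=3 bound=2 product=8
t=9: arr=0 -> substrate=3 bound=2 product=8
t=10: arr=1 -> substrate=2 bound=2 product=10
t=11: arr=2 -> substrate=4 bound=2 product=10
t=12: arr=3 -> substrate=5 bound=2 product=12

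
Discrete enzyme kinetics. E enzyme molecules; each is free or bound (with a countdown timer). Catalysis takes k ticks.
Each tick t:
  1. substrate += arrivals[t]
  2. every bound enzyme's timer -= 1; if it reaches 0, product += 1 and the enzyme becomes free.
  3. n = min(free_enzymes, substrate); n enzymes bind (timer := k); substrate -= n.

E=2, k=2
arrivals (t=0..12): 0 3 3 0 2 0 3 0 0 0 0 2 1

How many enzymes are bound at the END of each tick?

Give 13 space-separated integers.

Answer: 0 2 2 2 2 2 2 2 2 2 2 2 2

Derivation:
t=0: arr=0 -> substrate=0 bound=0 product=0
t=1: arr=3 -> substrate=1 bound=2 product=0
t=2: arr=3 -> substrate=4 bound=2 product=0
t=3: arr=0 -> substrate=2 bound=2 product=2
t=4: arr=2 -> substrate=4 bound=2 product=2
t=5: arr=0 -> substrate=2 bound=2 product=4
t=6: arr=3 -> substrate=5 bound=2 product=4
t=7: arr=0 -> substrate=3 bound=2 product=6
t=8: arr=0 -> substrate=3 bound=2 product=6
t=9: arr=0 -> substrate=1 bound=2 product=8
t=10: arr=0 -> substrate=1 bound=2 product=8
t=11: arr=2 -> substrate=1 bound=2 product=10
t=12: arr=1 -> substrate=2 bound=2 product=10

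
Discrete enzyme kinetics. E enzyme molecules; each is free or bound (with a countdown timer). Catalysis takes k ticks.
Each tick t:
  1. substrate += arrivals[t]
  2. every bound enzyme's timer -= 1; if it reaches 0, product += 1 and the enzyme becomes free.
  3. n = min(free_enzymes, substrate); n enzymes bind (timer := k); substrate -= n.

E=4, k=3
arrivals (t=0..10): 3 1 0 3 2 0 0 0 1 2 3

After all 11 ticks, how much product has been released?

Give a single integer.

Answer: 9

Derivation:
t=0: arr=3 -> substrate=0 bound=3 product=0
t=1: arr=1 -> substrate=0 bound=4 product=0
t=2: arr=0 -> substrate=0 bound=4 product=0
t=3: arr=3 -> substrate=0 bound=4 product=3
t=4: arr=2 -> substrate=1 bound=4 product=4
t=5: arr=0 -> substrate=1 bound=4 product=4
t=6: arr=0 -> substrate=0 bound=2 product=7
t=7: arr=0 -> substrate=0 bound=1 product=8
t=8: arr=1 -> substrate=0 bound=2 product=8
t=9: arr=2 -> substrate=0 bound=3 product=9
t=10: arr=3 -> substrate=2 bound=4 product=9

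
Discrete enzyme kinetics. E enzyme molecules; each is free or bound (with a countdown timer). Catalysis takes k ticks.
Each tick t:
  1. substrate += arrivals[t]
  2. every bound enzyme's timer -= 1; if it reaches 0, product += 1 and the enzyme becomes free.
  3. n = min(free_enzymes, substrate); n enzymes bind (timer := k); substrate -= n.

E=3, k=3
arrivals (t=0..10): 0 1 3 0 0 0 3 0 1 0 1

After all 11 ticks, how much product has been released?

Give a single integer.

Answer: 7

Derivation:
t=0: arr=0 -> substrate=0 bound=0 product=0
t=1: arr=1 -> substrate=0 bound=1 product=0
t=2: arr=3 -> substrate=1 bound=3 product=0
t=3: arr=0 -> substrate=1 bound=3 product=0
t=4: arr=0 -> substrate=0 bound=3 product=1
t=5: arr=0 -> substrate=0 bound=1 product=3
t=6: arr=3 -> substrate=1 bound=3 product=3
t=7: arr=0 -> substrate=0 bound=3 product=4
t=8: arr=1 -> substrate=1 bound=3 product=4
t=9: arr=0 -> substrate=0 bound=2 product=6
t=10: arr=1 -> substrate=0 bound=2 product=7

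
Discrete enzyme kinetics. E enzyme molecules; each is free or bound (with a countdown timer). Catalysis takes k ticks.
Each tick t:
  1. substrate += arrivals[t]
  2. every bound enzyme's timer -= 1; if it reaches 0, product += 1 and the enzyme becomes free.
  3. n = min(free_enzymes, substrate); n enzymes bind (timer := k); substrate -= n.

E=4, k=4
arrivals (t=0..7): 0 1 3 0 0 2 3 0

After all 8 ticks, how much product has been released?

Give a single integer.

Answer: 4

Derivation:
t=0: arr=0 -> substrate=0 bound=0 product=0
t=1: arr=1 -> substrate=0 bound=1 product=0
t=2: arr=3 -> substrate=0 bound=4 product=0
t=3: arr=0 -> substrate=0 bound=4 product=0
t=4: arr=0 -> substrate=0 bound=4 product=0
t=5: arr=2 -> substrate=1 bound=4 product=1
t=6: arr=3 -> substrate=1 bound=4 product=4
t=7: arr=0 -> substrate=1 bound=4 product=4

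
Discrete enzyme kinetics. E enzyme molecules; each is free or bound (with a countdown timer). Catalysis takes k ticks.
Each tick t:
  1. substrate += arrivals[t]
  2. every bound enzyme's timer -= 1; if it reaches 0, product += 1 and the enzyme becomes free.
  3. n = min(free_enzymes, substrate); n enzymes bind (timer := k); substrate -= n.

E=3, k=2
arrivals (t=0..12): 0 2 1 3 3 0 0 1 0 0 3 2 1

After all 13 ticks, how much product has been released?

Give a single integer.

Answer: 13

Derivation:
t=0: arr=0 -> substrate=0 bound=0 product=0
t=1: arr=2 -> substrate=0 bound=2 product=0
t=2: arr=1 -> substrate=0 bound=3 product=0
t=3: arr=3 -> substrate=1 bound=3 product=2
t=4: arr=3 -> substrate=3 bound=3 product=3
t=5: arr=0 -> substrate=1 bound=3 product=5
t=6: arr=0 -> substrate=0 bound=3 product=6
t=7: arr=1 -> substrate=0 bound=2 product=8
t=8: arr=0 -> substrate=0 bound=1 product=9
t=9: arr=0 -> substrate=0 bound=0 product=10
t=10: arr=3 -> substrate=0 bound=3 product=10
t=11: arr=2 -> substrate=2 bound=3 product=10
t=12: arr=1 -> substrate=0 bound=3 product=13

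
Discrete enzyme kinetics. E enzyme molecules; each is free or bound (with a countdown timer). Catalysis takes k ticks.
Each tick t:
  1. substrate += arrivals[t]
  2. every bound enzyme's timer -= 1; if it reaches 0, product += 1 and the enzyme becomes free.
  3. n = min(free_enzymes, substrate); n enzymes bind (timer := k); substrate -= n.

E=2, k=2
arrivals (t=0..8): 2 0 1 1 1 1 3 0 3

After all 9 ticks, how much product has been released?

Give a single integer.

Answer: 7

Derivation:
t=0: arr=2 -> substrate=0 bound=2 product=0
t=1: arr=0 -> substrate=0 bound=2 product=0
t=2: arr=1 -> substrate=0 bound=1 product=2
t=3: arr=1 -> substrate=0 bound=2 product=2
t=4: arr=1 -> substrate=0 bound=2 product=3
t=5: arr=1 -> substrate=0 bound=2 product=4
t=6: arr=3 -> substrate=2 bound=2 product=5
t=7: arr=0 -> substrate=1 bound=2 product=6
t=8: arr=3 -> substrate=3 bound=2 product=7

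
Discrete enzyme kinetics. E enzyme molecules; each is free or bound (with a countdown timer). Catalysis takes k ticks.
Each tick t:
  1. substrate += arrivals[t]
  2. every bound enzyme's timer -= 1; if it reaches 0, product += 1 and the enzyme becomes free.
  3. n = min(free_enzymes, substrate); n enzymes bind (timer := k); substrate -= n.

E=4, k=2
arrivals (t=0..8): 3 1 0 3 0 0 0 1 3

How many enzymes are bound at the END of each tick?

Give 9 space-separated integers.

t=0: arr=3 -> substrate=0 bound=3 product=0
t=1: arr=1 -> substrate=0 bound=4 product=0
t=2: arr=0 -> substrate=0 bound=1 product=3
t=3: arr=3 -> substrate=0 bound=3 product=4
t=4: arr=0 -> substrate=0 bound=3 product=4
t=5: arr=0 -> substrate=0 bound=0 product=7
t=6: arr=0 -> substrate=0 bound=0 product=7
t=7: arr=1 -> substrate=0 bound=1 product=7
t=8: arr=3 -> substrate=0 bound=4 product=7

Answer: 3 4 1 3 3 0 0 1 4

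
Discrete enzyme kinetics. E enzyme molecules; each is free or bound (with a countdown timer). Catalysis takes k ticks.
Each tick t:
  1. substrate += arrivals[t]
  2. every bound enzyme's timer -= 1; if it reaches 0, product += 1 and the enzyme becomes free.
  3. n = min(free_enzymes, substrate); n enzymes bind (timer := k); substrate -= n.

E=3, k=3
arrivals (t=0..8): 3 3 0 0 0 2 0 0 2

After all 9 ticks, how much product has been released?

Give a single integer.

t=0: arr=3 -> substrate=0 bound=3 product=0
t=1: arr=3 -> substrate=3 bound=3 product=0
t=2: arr=0 -> substrate=3 bound=3 product=0
t=3: arr=0 -> substrate=0 bound=3 product=3
t=4: arr=0 -> substrate=0 bound=3 product=3
t=5: arr=2 -> substrate=2 bound=3 product=3
t=6: arr=0 -> substrate=0 bound=2 product=6
t=7: arr=0 -> substrate=0 bound=2 product=6
t=8: arr=2 -> substrate=1 bound=3 product=6

Answer: 6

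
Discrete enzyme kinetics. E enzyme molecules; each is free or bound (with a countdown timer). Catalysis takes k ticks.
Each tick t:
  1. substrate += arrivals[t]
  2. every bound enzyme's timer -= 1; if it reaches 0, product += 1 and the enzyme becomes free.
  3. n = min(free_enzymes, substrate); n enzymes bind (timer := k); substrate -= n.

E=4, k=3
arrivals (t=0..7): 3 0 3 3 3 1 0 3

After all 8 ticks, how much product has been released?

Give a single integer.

t=0: arr=3 -> substrate=0 bound=3 product=0
t=1: arr=0 -> substrate=0 bound=3 product=0
t=2: arr=3 -> substrate=2 bound=4 product=0
t=3: arr=3 -> substrate=2 bound=4 product=3
t=4: arr=3 -> substrate=5 bound=4 product=3
t=5: arr=1 -> substrate=5 bound=4 product=4
t=6: arr=0 -> substrate=2 bound=4 product=7
t=7: arr=3 -> substrate=5 bound=4 product=7

Answer: 7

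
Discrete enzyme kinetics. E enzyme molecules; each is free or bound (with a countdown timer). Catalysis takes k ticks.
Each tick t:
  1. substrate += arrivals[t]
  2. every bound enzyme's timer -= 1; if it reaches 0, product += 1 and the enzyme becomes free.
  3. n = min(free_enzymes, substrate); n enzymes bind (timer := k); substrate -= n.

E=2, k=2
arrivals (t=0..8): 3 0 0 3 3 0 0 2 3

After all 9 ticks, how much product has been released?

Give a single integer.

t=0: arr=3 -> substrate=1 bound=2 product=0
t=1: arr=0 -> substrate=1 bound=2 product=0
t=2: arr=0 -> substrate=0 bound=1 product=2
t=3: arr=3 -> substrate=2 bound=2 product=2
t=4: arr=3 -> substrate=4 bound=2 product=3
t=5: arr=0 -> substrate=3 bound=2 product=4
t=6: arr=0 -> substrate=2 bound=2 product=5
t=7: arr=2 -> substrate=3 bound=2 product=6
t=8: arr=3 -> substrate=5 bound=2 product=7

Answer: 7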